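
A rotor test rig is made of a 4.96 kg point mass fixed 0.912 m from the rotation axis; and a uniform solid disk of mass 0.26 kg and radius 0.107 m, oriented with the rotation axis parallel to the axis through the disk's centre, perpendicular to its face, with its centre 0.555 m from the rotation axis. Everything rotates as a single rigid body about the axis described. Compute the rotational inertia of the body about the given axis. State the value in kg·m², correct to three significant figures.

4.21

Point mass: I_cm = 0; centre at d = 0.912 m, so the parallel axis theorem gives I = 0 + (4.96)(0.912)² = 4.1255 kg·m².
Solid disk: I_cm = (1/2)MR² = (1/2)(0.26)(0.107)² = 0.0014884 kg·m²; centre at d = 0.555 m, so the parallel axis theorem gives I = 0.0014884 + (0.26)(0.555)² = 0.081575 kg·m².
Total I = 4.1255 + 0.081575 = 4.207 kg·m².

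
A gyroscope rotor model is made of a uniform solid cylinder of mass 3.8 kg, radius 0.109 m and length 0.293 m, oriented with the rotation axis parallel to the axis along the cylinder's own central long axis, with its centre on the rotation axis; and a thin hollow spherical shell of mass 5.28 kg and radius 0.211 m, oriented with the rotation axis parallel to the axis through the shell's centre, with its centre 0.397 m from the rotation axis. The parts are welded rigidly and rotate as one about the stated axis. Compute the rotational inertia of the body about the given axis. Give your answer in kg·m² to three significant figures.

1.01

Solid cylinder: I_cm = (1/2)MR² = (1/2)(3.8)(0.109)² = 0.022574 kg·m²; axis through the centre, so I = 0.022574 kg·m².
Spherical shell: I_cm = (2/3)MR² = (2/3)(5.28)(0.211)² = 0.15671 kg·m²; centre at d = 0.397 m, so the parallel axis theorem gives I = 0.15671 + (5.28)(0.397)² = 0.98889 kg·m².
Total I = 0.022574 + 0.98889 = 1.0115 kg·m².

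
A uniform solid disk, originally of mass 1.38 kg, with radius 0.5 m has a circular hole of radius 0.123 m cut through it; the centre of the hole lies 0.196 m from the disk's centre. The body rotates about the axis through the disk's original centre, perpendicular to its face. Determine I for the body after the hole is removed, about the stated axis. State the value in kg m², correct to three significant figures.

0.169

Unpierced body about its centre: I₀ = (1/2)MR² = (1/2)(1.38)(0.5)² = 0.1725 kg m².
The removed disk has mass m = M·(r/R)² = (1.38)(0.123/0.5)² = 0.083512 kg (same uniform areal density).
Its moment of inertia about the rotation axis (parallel-axis theorem): I_hole = (1/2)mr² + md² = (1/2)(0.083512)(0.123)² + (0.083512)(0.196)² = 0.0038399 kg m².
Treating the hole as negative mass, I = I₀ − I_hole = 0.1725 − 0.0038399 = 0.16866 kg m².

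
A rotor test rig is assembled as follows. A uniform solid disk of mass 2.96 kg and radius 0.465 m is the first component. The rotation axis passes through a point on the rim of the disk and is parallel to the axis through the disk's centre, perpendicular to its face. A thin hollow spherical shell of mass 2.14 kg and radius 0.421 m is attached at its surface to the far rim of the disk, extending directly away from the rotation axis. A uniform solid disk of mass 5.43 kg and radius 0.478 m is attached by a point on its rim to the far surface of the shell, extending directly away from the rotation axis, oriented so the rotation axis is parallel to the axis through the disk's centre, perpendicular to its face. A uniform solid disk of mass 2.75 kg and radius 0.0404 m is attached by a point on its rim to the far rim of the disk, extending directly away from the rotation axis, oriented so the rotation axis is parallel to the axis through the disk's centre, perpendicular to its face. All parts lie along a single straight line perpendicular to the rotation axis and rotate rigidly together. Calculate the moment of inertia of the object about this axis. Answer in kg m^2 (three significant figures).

Solid disk: I_cm = (1/2)MR² = (1/2)(2.96)(0.465)² = 0.32001 kg m^2; centre at d = 0.465 m, so I = I_cm + Md² gives I = 0.32001 + (2.96)(0.465)² = 0.96004 kg m^2.
Spherical shell: I_cm = (2/3)MR² = (2/3)(2.14)(0.421)² = 0.25286 kg m^2; centre at d = 0.465 + 0.465 + 0.421 = 1.351 m, so I = I_cm + Md² gives I = 0.25286 + (2.14)(1.351)² = 4.1588 kg m^2.
Solid disk: I_cm = (1/2)MR² = (1/2)(5.43)(0.478)² = 0.62033 kg m^2; centre at d = 0.465 + 0.465 + 0.421 + 0.421 + 0.478 = 2.25 m, so I = I_cm + Md² gives I = 0.62033 + (5.43)(2.25)² = 28.11 kg m^2.
Solid disk: I_cm = (1/2)MR² = (1/2)(2.75)(0.0404)² = 0.0022442 kg m^2; centre at d = 0.465 + 0.465 + 0.421 + 0.421 + 0.478 + 0.478 + 0.0404 = 2.7684 m, so I = I_cm + Md² gives I = 0.0022442 + (2.75)(2.7684)² = 21.078 kg m^2.
Total I = 0.96004 + 4.1588 + 28.11 + 21.078 = 54.307 kg m^2.

54.3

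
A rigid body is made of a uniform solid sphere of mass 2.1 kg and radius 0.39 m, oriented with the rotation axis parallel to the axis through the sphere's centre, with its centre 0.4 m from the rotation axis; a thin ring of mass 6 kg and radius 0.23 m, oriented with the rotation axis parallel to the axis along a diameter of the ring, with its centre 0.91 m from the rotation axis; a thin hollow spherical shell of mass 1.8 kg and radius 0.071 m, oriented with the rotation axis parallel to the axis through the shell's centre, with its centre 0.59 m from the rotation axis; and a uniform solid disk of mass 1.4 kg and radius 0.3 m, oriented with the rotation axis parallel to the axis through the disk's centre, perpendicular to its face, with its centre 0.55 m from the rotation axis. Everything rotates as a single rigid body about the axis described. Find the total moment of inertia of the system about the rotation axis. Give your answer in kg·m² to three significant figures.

Solid sphere: I_cm = (2/5)MR² = (2/5)(2.1)(0.39)² = 0.12776 kg·m²; centre at d = 0.4 m, so the parallel axis theorem gives I = 0.12776 + (2.1)(0.4)² = 0.46376 kg·m².
Thin ring: I_cm = (1/2)MR² = (1/2)(6)(0.23)² = 0.1587 kg·m²; centre at d = 0.91 m, so the parallel axis theorem gives I = 0.1587 + (6)(0.91)² = 5.1273 kg·m².
Spherical shell: I_cm = (2/3)MR² = (2/3)(1.8)(0.071)² = 0.0060492 kg·m²; centre at d = 0.59 m, so the parallel axis theorem gives I = 0.0060492 + (1.8)(0.59)² = 0.63263 kg·m².
Solid disk: I_cm = (1/2)MR² = (1/2)(1.4)(0.3)² = 0.063 kg·m²; centre at d = 0.55 m, so the parallel axis theorem gives I = 0.063 + (1.4)(0.55)² = 0.4865 kg·m².
Total I = 0.46376 + 5.1273 + 0.63263 + 0.4865 = 6.7102 kg·m².

6.71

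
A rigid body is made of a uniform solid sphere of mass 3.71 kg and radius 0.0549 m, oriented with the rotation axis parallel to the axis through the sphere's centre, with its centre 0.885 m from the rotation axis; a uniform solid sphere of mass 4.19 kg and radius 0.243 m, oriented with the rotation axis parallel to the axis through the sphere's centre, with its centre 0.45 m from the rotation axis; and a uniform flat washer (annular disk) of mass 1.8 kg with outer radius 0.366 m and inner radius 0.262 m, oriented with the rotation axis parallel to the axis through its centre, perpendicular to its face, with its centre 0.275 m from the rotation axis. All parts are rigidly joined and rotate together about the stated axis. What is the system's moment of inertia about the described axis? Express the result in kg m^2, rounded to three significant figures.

Solid sphere: I_cm = (2/5)MR² = (2/5)(3.71)(0.0549)² = 0.0044728 kg m^2; centre at d = 0.885 m, so the parallel axis theorem gives I = 0.0044728 + (3.71)(0.885)² = 2.9102 kg m^2.
Solid sphere: I_cm = (2/5)MR² = (2/5)(4.19)(0.243)² = 0.098966 kg m^2; centre at d = 0.45 m, so the parallel axis theorem gives I = 0.098966 + (4.19)(0.45)² = 0.94744 kg m^2.
Annular disk: I_cm = (1/2)M(R²+r²) = (1/2)(1.8)[(0.366)² + (0.262)²] = 0.18234 kg m^2; centre at d = 0.275 m, so the parallel axis theorem gives I = 0.18234 + (1.8)(0.275)² = 0.31846 kg m^2.
Total I = 2.9102 + 0.94744 + 0.31846 = 4.1761 kg m^2.

4.18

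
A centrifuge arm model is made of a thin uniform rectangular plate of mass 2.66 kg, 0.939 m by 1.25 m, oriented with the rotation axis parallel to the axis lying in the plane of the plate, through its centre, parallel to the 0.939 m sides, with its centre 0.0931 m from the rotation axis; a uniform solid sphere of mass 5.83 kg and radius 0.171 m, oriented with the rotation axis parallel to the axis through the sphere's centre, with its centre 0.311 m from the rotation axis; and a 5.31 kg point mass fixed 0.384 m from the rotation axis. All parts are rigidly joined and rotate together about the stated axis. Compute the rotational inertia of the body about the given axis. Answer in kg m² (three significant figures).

Rectangular plate: I_cm = (1/12)Mb² = (1/12)(2.66)(1.25)² = 0.34635 kg m²; centre at d = 0.0931 m, so I = I_cm + Md² gives I = 0.34635 + (2.66)(0.0931)² = 0.36941 kg m².
Solid sphere: I_cm = (2/5)MR² = (2/5)(5.83)(0.171)² = 0.06819 kg m²; centre at d = 0.311 m, so I = I_cm + Md² gives I = 0.06819 + (5.83)(0.311)² = 0.63207 kg m².
Point mass: I_cm = 0; centre at d = 0.384 m, so I = I_cm + Md² gives I = 0 + (5.31)(0.384)² = 0.78299 kg m².
Total I = 0.36941 + 0.63207 + 0.78299 = 1.7845 kg m².

1.78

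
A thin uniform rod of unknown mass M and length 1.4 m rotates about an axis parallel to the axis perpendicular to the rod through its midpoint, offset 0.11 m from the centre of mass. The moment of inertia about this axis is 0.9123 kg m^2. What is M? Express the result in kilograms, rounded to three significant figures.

I = I_cm + Md² = (1/12)ML² + Md² = M·[0.0833333·(1.4)² + (0.11)²] = M·0.17543.
So M = 0.9123 / 0.17543 = 5.2003 kg.

5.20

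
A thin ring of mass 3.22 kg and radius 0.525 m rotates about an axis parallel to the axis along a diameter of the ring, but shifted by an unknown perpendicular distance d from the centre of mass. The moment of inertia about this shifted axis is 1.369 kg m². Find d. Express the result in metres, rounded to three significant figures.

About the centre-of-mass axis, I_cm = (1/2)MR² = (1/2)(3.22)(0.525)² = 0.44376 kg m².
Parallel axis theorem: I = I_cm + Md², so Md² = 1.369 − 0.44376 = 0.92524 kg m².
d = √(0.92524 / 3.22) = 0.53604 m.

0.536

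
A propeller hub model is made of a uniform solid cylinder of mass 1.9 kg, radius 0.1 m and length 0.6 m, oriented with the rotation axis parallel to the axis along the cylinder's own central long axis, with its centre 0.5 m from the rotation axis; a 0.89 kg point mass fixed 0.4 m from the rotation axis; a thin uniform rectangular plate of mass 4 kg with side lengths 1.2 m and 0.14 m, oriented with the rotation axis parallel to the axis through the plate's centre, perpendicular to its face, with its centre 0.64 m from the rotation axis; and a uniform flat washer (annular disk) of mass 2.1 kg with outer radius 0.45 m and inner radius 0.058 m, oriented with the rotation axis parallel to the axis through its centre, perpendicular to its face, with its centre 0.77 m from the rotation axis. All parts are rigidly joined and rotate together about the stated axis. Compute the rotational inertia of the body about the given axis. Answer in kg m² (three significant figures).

Solid cylinder: I_cm = (1/2)MR² = (1/2)(1.9)(0.1)² = 0.0095 kg m²; centre at d = 0.5 m, so I = I_cm + Md² gives I = 0.0095 + (1.9)(0.5)² = 0.4845 kg m².
Point mass: I_cm = 0; centre at d = 0.4 m, so I = I_cm + Md² gives I = 0 + (0.89)(0.4)² = 0.1424 kg m².
Rectangular plate: I_cm = (1/12)M(a²+b²) = (1/12)(4)[(1.2)² + (0.14)²] = 0.48653 kg m²; centre at d = 0.64 m, so I = I_cm + Md² gives I = 0.48653 + (4)(0.64)² = 2.1249 kg m².
Annular disk: I_cm = (1/2)M(R²+r²) = (1/2)(2.1)[(0.45)² + (0.058)²] = 0.21616 kg m²; centre at d = 0.77 m, so I = I_cm + Md² gives I = 0.21616 + (2.1)(0.77)² = 1.4612 kg m².
Total I = 0.4845 + 0.1424 + 2.1249 + 1.4612 = 4.2131 kg m².

4.21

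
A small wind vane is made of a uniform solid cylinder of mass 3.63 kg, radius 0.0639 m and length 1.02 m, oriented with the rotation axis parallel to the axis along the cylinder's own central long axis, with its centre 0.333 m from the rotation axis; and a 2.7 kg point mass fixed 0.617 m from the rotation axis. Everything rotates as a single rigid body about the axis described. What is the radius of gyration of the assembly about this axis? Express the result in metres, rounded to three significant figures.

Solid cylinder: I_cm = (1/2)MR² = (1/2)(3.63)(0.0639)² = 0.007411 kg·m²; centre at d = 0.333 m, so the parallel axis theorem gives I = 0.007411 + (3.63)(0.333)² = 0.40994 kg·m².
Point mass: I_cm = 0; centre at d = 0.617 m, so the parallel axis theorem gives I = 0 + (2.7)(0.617)² = 1.0279 kg·m².
Total I = 1.4378 kg·m²; total mass M = 6.33 kg.
k = √(I/M) = √(1.4378/6.33) = 0.47659 m.

0.477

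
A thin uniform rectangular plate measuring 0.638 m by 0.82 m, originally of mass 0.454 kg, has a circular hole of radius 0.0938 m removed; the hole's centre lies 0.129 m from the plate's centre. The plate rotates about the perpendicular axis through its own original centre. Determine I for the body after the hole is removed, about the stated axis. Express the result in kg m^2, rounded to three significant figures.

0.0403

Unpierced body about its centre: I₀ = (1/12)M(a²+b²) = (1/12)(0.454)[(0.638)² + (0.82)²] = 0.040839 kg m^2.
The removed disk has mass m = M·πr²/(ab) = (0.454)·π(0.0938)²/(0.638·0.82) = 0.023987 kg (same uniform areal density).
Its moment of inertia about the rotation axis (parallel-axis theorem): I_hole = (1/2)mr² + md² = (1/2)(0.023987)(0.0938)² + (0.023987)(0.129)² = 0.00050469 kg m^2.
Treating the hole as negative mass, I = I₀ − I_hole = 0.040839 − 0.00050469 = 0.040334 kg m^2.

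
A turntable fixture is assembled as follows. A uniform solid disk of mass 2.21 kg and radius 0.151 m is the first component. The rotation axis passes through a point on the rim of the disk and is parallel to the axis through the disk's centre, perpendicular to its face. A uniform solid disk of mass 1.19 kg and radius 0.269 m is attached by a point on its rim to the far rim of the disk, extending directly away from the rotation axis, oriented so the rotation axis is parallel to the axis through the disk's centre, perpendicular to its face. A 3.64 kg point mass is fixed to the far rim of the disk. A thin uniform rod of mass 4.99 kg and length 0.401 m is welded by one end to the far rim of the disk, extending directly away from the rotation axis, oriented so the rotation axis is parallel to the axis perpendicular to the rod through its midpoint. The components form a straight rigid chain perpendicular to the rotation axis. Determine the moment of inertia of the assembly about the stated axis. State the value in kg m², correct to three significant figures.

8.54

Solid disk: I_cm = (1/2)MR² = (1/2)(2.21)(0.151)² = 0.025195 kg m²; centre at d = 0.151 m, so the parallel axis theorem gives I = 0.025195 + (2.21)(0.151)² = 0.075585 kg m².
Solid disk: I_cm = (1/2)MR² = (1/2)(1.19)(0.269)² = 0.043055 kg m²; centre at d = 0.151 + 0.151 + 0.269 = 0.571 m, so the parallel axis theorem gives I = 0.043055 + (1.19)(0.571)² = 0.43104 kg m².
Point mass: I_cm = 0; centre at d = 0.151 + 0.151 + 0.269 + 0.269 = 0.84 m, so the parallel axis theorem gives I = 0 + (3.64)(0.84)² = 2.5684 kg m².
Thin rod: I_cm = (1/12)ML² = (1/12)(4.99)(0.401)² = 0.066866 kg m²; centre at d = 0.151 + 0.151 + 0.269 + 0.269 + 0.2005 = 1.0405 m, so the parallel axis theorem gives I = 0.066866 + (4.99)(1.0405)² = 5.4692 kg m².
Total I = 0.075585 + 0.43104 + 2.5684 + 5.4692 = 8.5443 kg m².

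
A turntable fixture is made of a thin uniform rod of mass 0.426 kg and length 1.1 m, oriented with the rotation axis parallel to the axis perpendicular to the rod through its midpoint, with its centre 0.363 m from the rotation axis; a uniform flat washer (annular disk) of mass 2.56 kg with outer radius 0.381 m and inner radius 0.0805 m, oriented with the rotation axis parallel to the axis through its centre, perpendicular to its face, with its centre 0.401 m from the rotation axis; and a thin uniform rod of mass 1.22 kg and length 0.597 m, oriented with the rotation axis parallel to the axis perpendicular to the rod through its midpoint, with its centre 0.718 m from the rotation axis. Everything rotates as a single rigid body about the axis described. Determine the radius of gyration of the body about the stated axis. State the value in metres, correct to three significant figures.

Thin rod: I_cm = (1/12)ML² = (1/12)(0.426)(1.1)² = 0.042955 kg·m²; centre at d = 0.363 m, so the parallel axis theorem gives I = 0.042955 + (0.426)(0.363)² = 0.099089 kg·m².
Annular disk: I_cm = (1/2)M(R²+r²) = (1/2)(2.56)[(0.381)² + (0.0805)²] = 0.1941 kg·m²; centre at d = 0.401 m, so the parallel axis theorem gives I = 0.1941 + (2.56)(0.401)² = 0.60575 kg·m².
Thin rod: I_cm = (1/12)ML² = (1/12)(1.22)(0.597)² = 0.036235 kg·m²; centre at d = 0.718 m, so the parallel axis theorem gives I = 0.036235 + (1.22)(0.718)² = 0.66517 kg·m².
Total I = 1.37 kg·m²; total mass M = 4.206 kg.
k = √(I/M) = √(1.37/4.206) = 0.57073 m.

0.571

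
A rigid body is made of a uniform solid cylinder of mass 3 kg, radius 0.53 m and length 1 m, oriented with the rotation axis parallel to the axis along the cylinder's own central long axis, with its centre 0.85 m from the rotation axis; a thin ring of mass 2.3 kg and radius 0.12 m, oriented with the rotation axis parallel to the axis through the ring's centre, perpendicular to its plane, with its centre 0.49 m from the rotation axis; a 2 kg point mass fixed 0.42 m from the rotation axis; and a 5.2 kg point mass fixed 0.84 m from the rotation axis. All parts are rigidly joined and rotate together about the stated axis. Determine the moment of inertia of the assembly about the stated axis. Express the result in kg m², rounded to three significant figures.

Solid cylinder: I_cm = (1/2)MR² = (1/2)(3)(0.53)² = 0.42135 kg m²; centre at d = 0.85 m, so the parallel axis theorem gives I = 0.42135 + (3)(0.85)² = 2.5888 kg m².
Thin ring: I_cm = MR² = (2.3)(0.12)² = 0.03312 kg m²; centre at d = 0.49 m, so the parallel axis theorem gives I = 0.03312 + (2.3)(0.49)² = 0.58535 kg m².
Point mass: I_cm = 0; centre at d = 0.42 m, so the parallel axis theorem gives I = 0 + (2)(0.42)² = 0.3528 kg m².
Point mass: I_cm = 0; centre at d = 0.84 m, so the parallel axis theorem gives I = 0 + (5.2)(0.84)² = 3.6691 kg m².
Total I = 2.5888 + 0.58535 + 0.3528 + 3.6691 = 7.1961 kg m².

7.20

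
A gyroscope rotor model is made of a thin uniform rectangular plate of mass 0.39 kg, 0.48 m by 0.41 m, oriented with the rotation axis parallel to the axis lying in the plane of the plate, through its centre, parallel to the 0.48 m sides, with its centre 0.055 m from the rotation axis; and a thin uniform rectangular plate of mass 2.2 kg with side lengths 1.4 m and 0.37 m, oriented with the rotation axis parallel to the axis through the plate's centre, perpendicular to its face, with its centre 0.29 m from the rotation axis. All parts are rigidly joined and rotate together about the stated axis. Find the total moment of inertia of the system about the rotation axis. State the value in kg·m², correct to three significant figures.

0.576

Rectangular plate: I_cm = (1/12)Mb² = (1/12)(0.39)(0.41)² = 0.0054632 kg·m²; centre at d = 0.055 m, so the parallel axis theorem gives I = 0.0054632 + (0.39)(0.055)² = 0.006643 kg·m².
Rectangular plate: I_cm = (1/12)M(a²+b²) = (1/12)(2.2)[(1.4)² + (0.37)²] = 0.38443 kg·m²; centre at d = 0.29 m, so the parallel axis theorem gives I = 0.38443 + (2.2)(0.29)² = 0.56945 kg·m².
Total I = 0.006643 + 0.56945 = 0.57609 kg·m².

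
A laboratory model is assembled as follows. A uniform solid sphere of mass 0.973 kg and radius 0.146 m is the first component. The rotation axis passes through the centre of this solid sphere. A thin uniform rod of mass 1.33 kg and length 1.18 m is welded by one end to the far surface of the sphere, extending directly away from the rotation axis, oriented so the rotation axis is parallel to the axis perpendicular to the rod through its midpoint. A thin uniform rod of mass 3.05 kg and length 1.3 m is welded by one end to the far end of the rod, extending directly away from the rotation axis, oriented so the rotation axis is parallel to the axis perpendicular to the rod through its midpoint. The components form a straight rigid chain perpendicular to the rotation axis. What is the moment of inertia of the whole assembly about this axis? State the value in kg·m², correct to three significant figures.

13.2

Solid sphere: I_cm = (2/5)MR² = (2/5)(0.973)(0.146)² = 0.0082962 kg·m²; axis through the centre, so I = 0.0082962 kg·m².
Thin rod: I_cm = (1/12)ML² = (1/12)(1.33)(1.18)² = 0.15432 kg·m²; centre at d = 0.146 + 0.59 = 0.736 m, so the parallel axis theorem gives I = 0.15432 + (1.33)(0.736)² = 0.87478 kg·m².
Thin rod: I_cm = (1/12)ML² = (1/12)(3.05)(1.3)² = 0.42954 kg·m²; centre at d = 0.146 + 0.59 + 0.59 + 0.65 = 1.976 m, so the parallel axis theorem gives I = 0.42954 + (3.05)(1.976)² = 12.338 kg·m².
Total I = 0.0082962 + 0.87478 + 12.338 = 13.222 kg·m².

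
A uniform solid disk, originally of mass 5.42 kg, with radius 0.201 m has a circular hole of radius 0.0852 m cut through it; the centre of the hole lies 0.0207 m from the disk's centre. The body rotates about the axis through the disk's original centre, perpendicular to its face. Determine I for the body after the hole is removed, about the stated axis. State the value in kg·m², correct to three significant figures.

Unpierced body about its centre: I₀ = (1/2)MR² = (1/2)(5.42)(0.201)² = 0.10949 kg·m².
The removed disk has mass m = M·(r/R)² = (5.42)(0.0852/0.201)² = 0.97384 kg (same uniform areal density).
Its moment of inertia about the rotation axis (parallel-axis theorem): I_hole = (1/2)mr² + md² = (1/2)(0.97384)(0.0852)² + (0.97384)(0.0207)² = 0.0039518 kg·m².
Treating the hole as negative mass, I = I₀ − I_hole = 0.10949 − 0.0039518 = 0.10553 kg·m².

0.106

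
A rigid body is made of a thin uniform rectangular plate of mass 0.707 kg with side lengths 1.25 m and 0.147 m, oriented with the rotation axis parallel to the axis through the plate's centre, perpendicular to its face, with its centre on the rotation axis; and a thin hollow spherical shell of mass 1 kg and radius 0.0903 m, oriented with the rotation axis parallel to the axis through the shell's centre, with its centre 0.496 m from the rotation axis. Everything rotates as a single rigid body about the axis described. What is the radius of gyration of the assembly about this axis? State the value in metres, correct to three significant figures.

0.449

Rectangular plate: I_cm = (1/12)M(a²+b²) = (1/12)(0.707)[(1.25)² + (0.147)²] = 0.09333 kg m²; axis through the centre, so I = 0.09333 kg m².
Spherical shell: I_cm = (2/3)MR² = (2/3)(1)(0.0903)² = 0.0054361 kg m²; centre at d = 0.496 m, so I = I_cm + Md² gives I = 0.0054361 + (1)(0.496)² = 0.25145 kg m².
Total I = 0.34478 kg m²; total mass M = 1.707 kg.
k = √(I/M) = √(0.34478/1.707) = 0.44942 m.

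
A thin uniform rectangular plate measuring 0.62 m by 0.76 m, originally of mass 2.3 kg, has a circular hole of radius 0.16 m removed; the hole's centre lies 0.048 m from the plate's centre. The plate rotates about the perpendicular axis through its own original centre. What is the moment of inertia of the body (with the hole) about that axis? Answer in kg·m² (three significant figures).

Unpierced body about its centre: I₀ = (1/12)M(a²+b²) = (1/12)(2.3)[(0.62)² + (0.76)²] = 0.18438 kg·m².
The removed disk has mass m = M·πr²/(ab) = (2.3)·π(0.16)²/(0.62·0.76) = 0.39257 kg (same uniform areal density).
Its moment of inertia about the rotation axis (parallel-axis theorem): I_hole = (1/2)mr² + md² = (1/2)(0.39257)(0.16)² + (0.39257)(0.048)² = 0.0059293 kg·m².
Treating the hole as negative mass, I = I₀ − I_hole = 0.18438 − 0.0059293 = 0.17845 kg·m².

0.178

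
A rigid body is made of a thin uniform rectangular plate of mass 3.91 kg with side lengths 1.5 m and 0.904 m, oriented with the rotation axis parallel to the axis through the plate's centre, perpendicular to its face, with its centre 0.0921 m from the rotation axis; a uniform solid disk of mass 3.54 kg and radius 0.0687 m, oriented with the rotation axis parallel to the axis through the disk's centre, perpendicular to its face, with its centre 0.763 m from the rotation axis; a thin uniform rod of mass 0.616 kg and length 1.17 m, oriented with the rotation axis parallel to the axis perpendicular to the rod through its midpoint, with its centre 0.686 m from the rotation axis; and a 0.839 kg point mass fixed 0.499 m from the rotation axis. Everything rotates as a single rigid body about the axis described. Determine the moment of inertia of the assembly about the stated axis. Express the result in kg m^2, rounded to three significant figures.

Rectangular plate: I_cm = (1/12)M(a²+b²) = (1/12)(3.91)[(1.5)² + (0.904)²] = 0.9994 kg m^2; centre at d = 0.0921 m, so I = I_cm + Md² gives I = 0.9994 + (3.91)(0.0921)² = 1.0326 kg m^2.
Solid disk: I_cm = (1/2)MR² = (1/2)(3.54)(0.0687)² = 0.0083539 kg m^2; centre at d = 0.763 m, so I = I_cm + Md² gives I = 0.0083539 + (3.54)(0.763)² = 2.0692 kg m^2.
Thin rod: I_cm = (1/12)ML² = (1/12)(0.616)(1.17)² = 0.07027 kg m^2; centre at d = 0.686 m, so I = I_cm + Md² gives I = 0.07027 + (0.616)(0.686)² = 0.36016 kg m^2.
Point mass: I_cm = 0; centre at d = 0.499 m, so I = I_cm + Md² gives I = 0 + (0.839)(0.499)² = 0.20891 kg m^2.
Total I = 1.0326 + 2.0692 + 0.36016 + 0.20891 = 3.6709 kg m^2.

3.67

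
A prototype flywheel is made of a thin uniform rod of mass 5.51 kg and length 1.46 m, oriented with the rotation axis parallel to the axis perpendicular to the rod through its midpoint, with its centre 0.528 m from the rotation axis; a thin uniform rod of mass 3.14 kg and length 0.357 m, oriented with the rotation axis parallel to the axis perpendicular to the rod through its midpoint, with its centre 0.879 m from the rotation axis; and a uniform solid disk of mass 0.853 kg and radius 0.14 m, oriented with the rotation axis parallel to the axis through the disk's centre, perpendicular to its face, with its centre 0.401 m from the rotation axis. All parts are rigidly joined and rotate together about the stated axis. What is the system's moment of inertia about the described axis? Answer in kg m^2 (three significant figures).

5.12

Thin rod: I_cm = (1/12)ML² = (1/12)(5.51)(1.46)² = 0.97876 kg m^2; centre at d = 0.528 m, so I = I_cm + Md² gives I = 0.97876 + (5.51)(0.528)² = 2.5149 kg m^2.
Thin rod: I_cm = (1/12)ML² = (1/12)(3.14)(0.357)² = 0.033349 kg m^2; centre at d = 0.879 m, so I = I_cm + Md² gives I = 0.033349 + (3.14)(0.879)² = 2.4594 kg m^2.
Solid disk: I_cm = (1/2)MR² = (1/2)(0.853)(0.14)² = 0.0083594 kg m^2; centre at d = 0.401 m, so I = I_cm + Md² gives I = 0.0083594 + (0.853)(0.401)² = 0.14552 kg m^2.
Total I = 2.5149 + 2.4594 + 0.14552 = 5.1198 kg m^2.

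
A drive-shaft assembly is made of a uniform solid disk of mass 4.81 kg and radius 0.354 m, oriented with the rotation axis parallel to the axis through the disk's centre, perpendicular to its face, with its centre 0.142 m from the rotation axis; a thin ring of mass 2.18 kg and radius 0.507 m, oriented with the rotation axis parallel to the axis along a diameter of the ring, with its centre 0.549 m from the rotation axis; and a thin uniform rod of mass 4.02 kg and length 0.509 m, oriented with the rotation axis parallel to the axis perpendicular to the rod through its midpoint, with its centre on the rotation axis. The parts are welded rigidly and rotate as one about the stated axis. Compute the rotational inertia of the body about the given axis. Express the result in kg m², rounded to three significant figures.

1.42

Solid disk: I_cm = (1/2)MR² = (1/2)(4.81)(0.354)² = 0.30138 kg m²; centre at d = 0.142 m, so I = I_cm + Md² gives I = 0.30138 + (4.81)(0.142)² = 0.39837 kg m².
Thin ring: I_cm = (1/2)MR² = (1/2)(2.18)(0.507)² = 0.28018 kg m²; centre at d = 0.549 m, so I = I_cm + Md² gives I = 0.28018 + (2.18)(0.549)² = 0.93724 kg m².
Thin rod: I_cm = (1/12)ML² = (1/12)(4.02)(0.509)² = 0.086792 kg m²; axis through the centre, so I = 0.086792 kg m².
Total I = 0.39837 + 0.93724 + 0.086792 = 1.4224 kg m².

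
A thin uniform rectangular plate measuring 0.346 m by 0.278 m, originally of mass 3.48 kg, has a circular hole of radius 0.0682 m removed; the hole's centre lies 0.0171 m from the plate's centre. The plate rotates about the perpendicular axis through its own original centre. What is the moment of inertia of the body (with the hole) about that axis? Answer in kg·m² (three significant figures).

Unpierced body about its centre: I₀ = (1/12)M(a²+b²) = (1/12)(3.48)[(0.346)² + (0.278)²] = 0.05713 kg·m².
The removed disk has mass m = M·πr²/(ab) = (3.48)·π(0.0682)²/(0.346·0.278) = 0.52866 kg (same uniform areal density).
Its moment of inertia about the rotation axis (parallel-axis theorem): I_hole = (1/2)mr² + md² = (1/2)(0.52866)(0.0682)² + (0.52866)(0.0171)² = 0.001384 kg·m².
Treating the hole as negative mass, I = I₀ − I_hole = 0.05713 − 0.001384 = 0.055746 kg·m².

0.0557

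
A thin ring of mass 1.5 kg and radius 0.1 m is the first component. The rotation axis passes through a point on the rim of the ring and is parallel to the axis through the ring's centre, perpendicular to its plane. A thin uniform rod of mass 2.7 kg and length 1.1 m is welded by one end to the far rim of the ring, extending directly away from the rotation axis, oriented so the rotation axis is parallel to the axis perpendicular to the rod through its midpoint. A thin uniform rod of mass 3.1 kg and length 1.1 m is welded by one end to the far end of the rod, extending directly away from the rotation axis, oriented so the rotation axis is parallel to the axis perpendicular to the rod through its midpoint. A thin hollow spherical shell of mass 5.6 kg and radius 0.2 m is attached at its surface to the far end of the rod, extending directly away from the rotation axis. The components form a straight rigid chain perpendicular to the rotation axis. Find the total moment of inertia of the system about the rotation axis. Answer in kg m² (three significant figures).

Thin ring: I_cm = MR² = (1.5)(0.1)² = 0.015 kg m²; centre at d = 0.1 m, so I = I_cm + Md² gives I = 0.015 + (1.5)(0.1)² = 0.03 kg m².
Thin rod: I_cm = (1/12)ML² = (1/12)(2.7)(1.1)² = 0.27225 kg m²; centre at d = 0.1 + 0.1 + 0.55 = 0.75 m, so I = I_cm + Md² gives I = 0.27225 + (2.7)(0.75)² = 1.791 kg m².
Thin rod: I_cm = (1/12)ML² = (1/12)(3.1)(1.1)² = 0.31258 kg m²; centre at d = 0.1 + 0.1 + 0.55 + 0.55 + 0.55 = 1.85 m, so I = I_cm + Md² gives I = 0.31258 + (3.1)(1.85)² = 10.922 kg m².
Spherical shell: I_cm = (2/3)MR² = (2/3)(5.6)(0.2)² = 0.14933 kg m²; centre at d = 0.1 + 0.1 + 0.55 + 0.55 + 0.55 + 0.55 + 0.2 = 2.6 m, so I = I_cm + Md² gives I = 0.14933 + (5.6)(2.6)² = 38.005 kg m².
Total I = 0.03 + 1.791 + 10.922 + 38.005 = 50.749 kg m².

50.7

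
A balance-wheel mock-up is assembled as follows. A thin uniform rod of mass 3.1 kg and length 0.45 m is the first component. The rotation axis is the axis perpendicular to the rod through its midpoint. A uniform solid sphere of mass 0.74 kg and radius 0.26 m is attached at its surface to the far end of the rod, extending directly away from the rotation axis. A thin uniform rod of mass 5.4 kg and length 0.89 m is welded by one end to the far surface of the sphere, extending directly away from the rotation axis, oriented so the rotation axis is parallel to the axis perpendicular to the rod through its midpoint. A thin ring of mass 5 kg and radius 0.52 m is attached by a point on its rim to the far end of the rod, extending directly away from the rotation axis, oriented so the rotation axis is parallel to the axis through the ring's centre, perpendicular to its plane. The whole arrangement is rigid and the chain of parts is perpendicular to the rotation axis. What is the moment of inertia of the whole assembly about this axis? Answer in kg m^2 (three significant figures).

32.8

Thin rod: I_cm = (1/12)ML² = (1/12)(3.1)(0.45)² = 0.052312 kg m^2; axis through the centre, so I = 0.052312 kg m^2.
Solid sphere: I_cm = (2/5)MR² = (2/5)(0.74)(0.26)² = 0.02001 kg m^2; centre at d = 0.225 + 0.26 = 0.485 m, so the parallel axis theorem gives I = 0.02001 + (0.74)(0.485)² = 0.19408 kg m^2.
Thin rod: I_cm = (1/12)ML² = (1/12)(5.4)(0.89)² = 0.35645 kg m^2; centre at d = 0.225 + 0.26 + 0.26 + 0.445 = 1.19 m, so the parallel axis theorem gives I = 0.35645 + (5.4)(1.19)² = 8.0034 kg m^2.
Thin ring: I_cm = MR² = (5)(0.52)² = 1.352 kg m^2; centre at d = 0.225 + 0.26 + 0.26 + 0.445 + 0.445 + 0.52 = 2.155 m, so the parallel axis theorem gives I = 1.352 + (5)(2.155)² = 24.572 kg m^2.
Total I = 0.052312 + 0.19408 + 8.0034 + 24.572 = 32.822 kg m^2.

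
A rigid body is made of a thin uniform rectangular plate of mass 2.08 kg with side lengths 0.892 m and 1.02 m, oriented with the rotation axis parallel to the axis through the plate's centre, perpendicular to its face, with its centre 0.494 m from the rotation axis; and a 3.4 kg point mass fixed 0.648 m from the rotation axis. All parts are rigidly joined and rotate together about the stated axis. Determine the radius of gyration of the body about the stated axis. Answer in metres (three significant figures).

Rectangular plate: I_cm = (1/12)M(a²+b²) = (1/12)(2.08)[(0.892)² + (1.02)²] = 0.31825 kg·m²; centre at d = 0.494 m, so the parallel axis theorem gives I = 0.31825 + (2.08)(0.494)² = 0.82585 kg·m².
Point mass: I_cm = 0; centre at d = 0.648 m, so the parallel axis theorem gives I = 0 + (3.4)(0.648)² = 1.4277 kg·m².
Total I = 2.2535 kg·m²; total mass M = 5.48 kg.
k = √(I/M) = √(2.2535/5.48) = 0.64127 m.

0.641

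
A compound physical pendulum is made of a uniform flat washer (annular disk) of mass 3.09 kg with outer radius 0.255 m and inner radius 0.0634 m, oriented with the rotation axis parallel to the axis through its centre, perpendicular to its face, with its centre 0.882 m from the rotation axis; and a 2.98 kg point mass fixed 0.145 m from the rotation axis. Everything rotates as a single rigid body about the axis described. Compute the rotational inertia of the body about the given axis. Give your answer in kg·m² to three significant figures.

2.57

Annular disk: I_cm = (1/2)M(R²+r²) = (1/2)(3.09)[(0.255)² + (0.0634)²] = 0.10667 kg·m²; centre at d = 0.882 m, so the parallel axis theorem gives I = 0.10667 + (3.09)(0.882)² = 2.5105 kg·m².
Point mass: I_cm = 0; centre at d = 0.145 m, so the parallel axis theorem gives I = 0 + (2.98)(0.145)² = 0.062655 kg·m².
Total I = 2.5105 + 0.062655 = 2.5731 kg·m².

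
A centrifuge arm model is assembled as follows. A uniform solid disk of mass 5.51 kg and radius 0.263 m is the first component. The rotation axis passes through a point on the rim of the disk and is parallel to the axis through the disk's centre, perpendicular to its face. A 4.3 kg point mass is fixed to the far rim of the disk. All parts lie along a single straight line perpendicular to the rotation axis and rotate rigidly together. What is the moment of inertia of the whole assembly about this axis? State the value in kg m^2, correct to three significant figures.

Solid disk: I_cm = (1/2)MR² = (1/2)(5.51)(0.263)² = 0.19056 kg m^2; centre at d = 0.263 m, so I = I_cm + Md² gives I = 0.19056 + (5.51)(0.263)² = 0.57168 kg m^2.
Point mass: I_cm = 0; centre at d = 0.263 + 0.263 = 0.526 m, so I = I_cm + Md² gives I = 0 + (4.3)(0.526)² = 1.1897 kg m^2.
Total I = 0.57168 + 1.1897 = 1.7614 kg m^2.

1.76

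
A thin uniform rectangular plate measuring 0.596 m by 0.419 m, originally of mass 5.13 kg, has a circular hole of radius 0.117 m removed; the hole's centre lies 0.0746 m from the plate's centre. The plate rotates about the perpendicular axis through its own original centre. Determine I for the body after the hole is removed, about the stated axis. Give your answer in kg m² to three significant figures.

Unpierced body about its centre: I₀ = (1/12)M(a²+b²) = (1/12)(5.13)[(0.596)² + (0.419)²] = 0.22691 kg m².
The removed disk has mass m = M·πr²/(ab) = (5.13)·π(0.117)²/(0.596·0.419) = 0.88344 kg (same uniform areal density).
Its moment of inertia about the rotation axis (parallel-axis theorem): I_hole = (1/2)mr² + md² = (1/2)(0.88344)(0.117)² + (0.88344)(0.0746)² = 0.010963 kg m².
Treating the hole as negative mass, I = I₀ − I_hole = 0.22691 − 0.010963 = 0.21594 kg m².

0.216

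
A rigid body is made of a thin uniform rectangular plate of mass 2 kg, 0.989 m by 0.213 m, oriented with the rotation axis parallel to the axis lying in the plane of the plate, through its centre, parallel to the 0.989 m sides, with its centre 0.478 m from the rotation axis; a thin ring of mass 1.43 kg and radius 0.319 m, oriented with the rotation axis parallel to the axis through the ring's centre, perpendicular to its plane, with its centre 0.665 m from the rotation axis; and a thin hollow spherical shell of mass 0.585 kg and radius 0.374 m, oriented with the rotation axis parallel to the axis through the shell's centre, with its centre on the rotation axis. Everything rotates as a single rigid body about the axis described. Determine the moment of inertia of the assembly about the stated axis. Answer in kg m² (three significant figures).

1.30

Rectangular plate: I_cm = (1/12)Mb² = (1/12)(2)(0.213)² = 0.0075615 kg m²; centre at d = 0.478 m, so the parallel axis theorem gives I = 0.0075615 + (2)(0.478)² = 0.46453 kg m².
Thin ring: I_cm = MR² = (1.43)(0.319)² = 0.14552 kg m²; centre at d = 0.665 m, so the parallel axis theorem gives I = 0.14552 + (1.43)(0.665)² = 0.7779 kg m².
Spherical shell: I_cm = (2/3)MR² = (2/3)(0.585)(0.374)² = 0.054552 kg m²; axis through the centre, so I = 0.054552 kg m².
Total I = 0.46453 + 0.7779 + 0.054552 = 1.297 kg m².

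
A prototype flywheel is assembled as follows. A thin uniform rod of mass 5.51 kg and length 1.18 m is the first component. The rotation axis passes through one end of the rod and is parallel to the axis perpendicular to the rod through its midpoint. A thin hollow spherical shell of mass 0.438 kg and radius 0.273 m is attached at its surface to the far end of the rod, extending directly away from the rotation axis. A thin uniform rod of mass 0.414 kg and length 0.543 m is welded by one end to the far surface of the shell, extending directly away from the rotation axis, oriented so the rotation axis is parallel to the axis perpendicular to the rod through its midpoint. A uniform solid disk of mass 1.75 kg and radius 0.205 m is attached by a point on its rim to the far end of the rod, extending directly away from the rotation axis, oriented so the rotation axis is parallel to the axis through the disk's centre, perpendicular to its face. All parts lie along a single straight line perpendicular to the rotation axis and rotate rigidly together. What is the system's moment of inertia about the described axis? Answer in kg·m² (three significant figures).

Thin rod: I_cm = (1/12)ML² = (1/12)(5.51)(1.18)² = 0.63934 kg·m²; centre at d = 0.59 m, so I = I_cm + Md² gives I = 0.63934 + (5.51)(0.59)² = 2.5574 kg·m².
Spherical shell: I_cm = (2/3)MR² = (2/3)(0.438)(0.273)² = 0.021762 kg·m²; centre at d = 0.59 + 0.59 + 0.273 = 1.453 m, so I = I_cm + Md² gives I = 0.021762 + (0.438)(1.453)² = 0.94647 kg·m².
Thin rod: I_cm = (1/12)ML² = (1/12)(0.414)(0.543)² = 0.010172 kg·m²; centre at d = 0.59 + 0.59 + 0.273 + 0.273 + 0.2715 = 1.9975 m, so I = I_cm + Md² gives I = 0.010172 + (0.414)(1.9975)² = 1.662 kg·m².
Solid disk: I_cm = (1/2)MR² = (1/2)(1.75)(0.205)² = 0.036772 kg·m²; centre at d = 0.59 + 0.59 + 0.273 + 0.273 + 0.2715 + 0.2715 + 0.205 = 2.474 m, so I = I_cm + Md² gives I = 0.036772 + (1.75)(2.474)² = 10.748 kg·m².
Total I = 2.5574 + 0.94647 + 1.662 + 10.748 = 15.914 kg·m².

15.9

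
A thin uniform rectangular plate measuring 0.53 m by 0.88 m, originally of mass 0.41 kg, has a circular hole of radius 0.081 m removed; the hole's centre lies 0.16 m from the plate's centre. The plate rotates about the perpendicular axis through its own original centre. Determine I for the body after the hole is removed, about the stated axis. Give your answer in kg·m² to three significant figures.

Unpierced body about its centre: I₀ = (1/12)M(a²+b²) = (1/12)(0.41)[(0.53)² + (0.88)²] = 0.036056 kg·m².
The removed disk has mass m = M·πr²/(ab) = (0.41)·π(0.081)²/(0.53·0.88) = 0.018119 kg (same uniform areal density).
Its moment of inertia about the rotation axis (parallel-axis theorem): I_hole = (1/2)mr² + md² = (1/2)(0.018119)(0.081)² + (0.018119)(0.16)² = 0.0005233 kg·m².
Treating the hole as negative mass, I = I₀ − I_hole = 0.036056 − 0.0005233 = 0.035533 kg·m².

0.0355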